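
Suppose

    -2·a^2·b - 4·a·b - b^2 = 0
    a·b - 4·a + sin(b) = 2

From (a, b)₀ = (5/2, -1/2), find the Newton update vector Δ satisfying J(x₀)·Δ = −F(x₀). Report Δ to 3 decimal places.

At (5/2, -1/2): F = (11.000, -13.72943).
Jacobian J = [[-4·a·b - 4·b, -2·a^2 - 4·a - 2·b], [b - 4, a + cos(b)]].
At the point, J = [[7.000, -21.500], [-4.500, 3.37758]] (det J = -73.10692).
Solving J·Δ = −F gives Δ = (-3.529, -0.638).

(-3.529, -0.638)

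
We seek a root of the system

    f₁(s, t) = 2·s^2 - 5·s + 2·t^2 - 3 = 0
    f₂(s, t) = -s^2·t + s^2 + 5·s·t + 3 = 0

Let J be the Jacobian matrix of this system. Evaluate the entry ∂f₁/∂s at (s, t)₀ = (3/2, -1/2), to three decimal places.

∂f₁/∂s = 4·s - 5.
At (3/2, -1/2) this is 1.000.

1.000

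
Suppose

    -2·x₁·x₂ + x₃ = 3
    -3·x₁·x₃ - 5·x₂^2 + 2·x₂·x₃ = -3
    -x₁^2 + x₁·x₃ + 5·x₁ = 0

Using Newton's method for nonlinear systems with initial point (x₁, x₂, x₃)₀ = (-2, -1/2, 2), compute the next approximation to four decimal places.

(-1.0909, 1.0227, -2.0000)

At (-2, -1/2, 2): F = (-3.0000, 11.7500, -18.0000).
Jacobian J = [[-2·x₂, -2·x₁, 1], [-3·x₃, -10·x₂ + 2·x₃, -3·x₁ + 2·x₂], [-2·x₁ + x₃ + 5, 0, x₁]].
At the point, J = [[1.0000, 4.0000, 1.0000], [-6.0000, 9.0000, 5.0000], [11.0000, 0.0000, -2.0000]] (det J = 55.0000).
Solving J·Δ = −F gives Δ = (0.9091, 1.5227, -4.0000).
Then the next iterate is (x₁, x₂, x₃)₁ = (-1.0909, 1.0227, -2.0000).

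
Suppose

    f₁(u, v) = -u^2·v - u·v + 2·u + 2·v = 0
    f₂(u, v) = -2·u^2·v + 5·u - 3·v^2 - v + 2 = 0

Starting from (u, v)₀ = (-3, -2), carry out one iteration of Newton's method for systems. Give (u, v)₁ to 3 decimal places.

(-1.100, -5.300)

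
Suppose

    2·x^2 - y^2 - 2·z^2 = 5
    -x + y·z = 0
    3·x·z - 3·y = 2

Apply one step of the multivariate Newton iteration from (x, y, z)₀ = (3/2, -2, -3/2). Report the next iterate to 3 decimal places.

At (3/2, -2, -3/2): F = (-9.000, 1.500, -2.750).
Jacobian J = [[4·x, -2·y, -4·z], [-1, z, y], [3·z, -3, 3·x]].
At the point, J = [[6.000, 4.000, 6.000], [-1.000, -1.500, -2.000], [-4.500, -3.000, 4.500]] (det J = -45.000).
Solving J·Δ = −F gives Δ = (1.289, -1.267, 1.056).
Then the next iterate is (x, y, z)₁ = (2.789, -3.267, -0.444).

(2.789, -3.267, -0.444)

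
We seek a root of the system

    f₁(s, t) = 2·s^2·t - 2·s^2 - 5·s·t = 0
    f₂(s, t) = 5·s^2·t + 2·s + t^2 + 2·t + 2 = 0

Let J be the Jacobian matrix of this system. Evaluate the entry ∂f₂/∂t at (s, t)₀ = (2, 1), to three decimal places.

24.000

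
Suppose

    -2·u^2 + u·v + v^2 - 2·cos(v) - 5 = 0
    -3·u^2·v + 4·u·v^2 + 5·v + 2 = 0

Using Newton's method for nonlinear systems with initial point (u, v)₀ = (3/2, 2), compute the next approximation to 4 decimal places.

(-1.2134, 0.7449)

At (3/2, 2): F = (-1.667706, 22.5000).
Jacobian J = [[-4·u + v, u + 2·v + 2·sin(v)], [-6·u·v + 4·v^2, -3·u^2 + 8·u·v + 5]].
At the point, J = [[-4.0000, 7.318595], [-2.0000, 22.2500]] (det J = -74.362810).
Solving J·Δ = −F gives Δ = (-2.7134, -1.2551).
Then the next iterate is (u, v)₁ = (-1.2134, 0.7449).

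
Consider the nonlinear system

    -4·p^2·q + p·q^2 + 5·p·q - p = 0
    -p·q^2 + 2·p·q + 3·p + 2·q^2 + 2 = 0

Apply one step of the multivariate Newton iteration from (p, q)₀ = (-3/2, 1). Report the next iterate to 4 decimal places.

(-0.7808, 0.7808)

At (-3/2, 1): F = (-16.5000, -2.0000).
Jacobian J = [[-8·p·q + q^2 + 5·q - 1, -4·p^2 + 2·p·q + 5·p], [-q^2 + 2·q + 3, -2·p·q + 2·p + 4·q]].
At the point, J = [[17.0000, -19.5000], [4.0000, 4.0000]] (det J = 146.0000).
Solving J·Δ = −F gives Δ = (0.7192, -0.2192).
Then the next iterate is (p, q)₁ = (-0.7808, 0.7808).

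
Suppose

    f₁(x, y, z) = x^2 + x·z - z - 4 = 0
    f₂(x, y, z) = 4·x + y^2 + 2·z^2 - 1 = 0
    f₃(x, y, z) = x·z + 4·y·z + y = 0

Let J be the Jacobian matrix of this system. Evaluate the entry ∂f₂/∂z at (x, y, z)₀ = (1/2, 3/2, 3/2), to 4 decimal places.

∂f₂/∂z = 4·z.
At (1/2, 3/2, 3/2) this is 6.0000.

6.0000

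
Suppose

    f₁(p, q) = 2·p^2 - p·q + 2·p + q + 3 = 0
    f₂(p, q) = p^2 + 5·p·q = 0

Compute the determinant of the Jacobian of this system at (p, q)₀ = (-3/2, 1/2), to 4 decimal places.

35.0000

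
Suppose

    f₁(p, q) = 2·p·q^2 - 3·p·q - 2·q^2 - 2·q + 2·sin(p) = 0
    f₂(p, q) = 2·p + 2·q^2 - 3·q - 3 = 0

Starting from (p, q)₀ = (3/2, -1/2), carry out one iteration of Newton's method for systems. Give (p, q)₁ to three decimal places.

At (3/2, -1/2): F = (5.49499, 2.000).
Jacobian J = [[2·q^2 - 3·q + 2·cos(p), 4·p·q - 3·p - 4·q - 2], [2, 4·q - 3]].
At the point, J = [[2.14147, -7.500], [2.000, -5.000]] (det J = 4.29263).
Solving J·Δ = −F gives Δ = (2.906, 1.562).
Then the next iterate is (p, q)₁ = (4.406, 1.062).

(4.406, 1.062)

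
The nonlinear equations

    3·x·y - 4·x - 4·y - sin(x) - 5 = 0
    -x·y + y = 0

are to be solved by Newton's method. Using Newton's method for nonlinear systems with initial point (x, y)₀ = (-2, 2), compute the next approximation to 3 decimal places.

(-1.080, 0.613)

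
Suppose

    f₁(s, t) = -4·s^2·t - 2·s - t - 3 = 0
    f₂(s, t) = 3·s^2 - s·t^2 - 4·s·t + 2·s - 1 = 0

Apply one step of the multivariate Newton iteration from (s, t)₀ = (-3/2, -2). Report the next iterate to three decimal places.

At (-3/2, -2): F = (20.000, -3.250).
Jacobian J = [[-8·s·t - 2, -4·s^2 - 1], [6·s - t^2 - 4·t + 2, -2·s·t - 4·s]].
At the point, J = [[-26.000, -10.000], [-3.000, 0.000]] (det J = -30.000).
Solving J·Δ = −F gives Δ = (-1.083, 4.817).
Then the next iterate is (s, t)₁ = (-2.583, 2.817).

(-2.583, 2.817)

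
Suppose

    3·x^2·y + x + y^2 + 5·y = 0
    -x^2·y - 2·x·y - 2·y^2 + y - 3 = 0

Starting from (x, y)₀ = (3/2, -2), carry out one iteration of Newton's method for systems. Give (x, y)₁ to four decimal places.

(1.1593, -0.4248)

At (3/2, -2): F = (-18.0000, -2.5000).
Jacobian J = [[6·x·y + 1, 3·x^2 + 2·y + 5], [-2·x·y - 2·y, -x^2 - 2·x - 4·y + 1]].
At the point, J = [[-17.0000, 7.7500], [10.0000, 3.7500]] (det J = -141.2500).
Solving J·Δ = −F gives Δ = (-0.3407, 1.5752).
Then the next iterate is (x, y)₁ = (1.1593, -0.4248).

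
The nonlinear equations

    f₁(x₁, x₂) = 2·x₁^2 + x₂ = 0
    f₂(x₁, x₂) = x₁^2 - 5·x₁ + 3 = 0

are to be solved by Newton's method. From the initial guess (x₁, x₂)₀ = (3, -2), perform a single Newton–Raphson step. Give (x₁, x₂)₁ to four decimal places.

(6.0000, -54.0000)

At (3, -2): F = (16.0000, -3.0000).
Jacobian J = [[4·x₁, 1], [2·x₁ - 5, 0]].
At the point, J = [[12.0000, 1.0000], [1.0000, 0.0000]] (det J = -1.0000).
Solving J·Δ = −F gives Δ = (3.0000, -52.0000).
Then the next iterate is (x₁, x₂)₁ = (6.0000, -54.0000).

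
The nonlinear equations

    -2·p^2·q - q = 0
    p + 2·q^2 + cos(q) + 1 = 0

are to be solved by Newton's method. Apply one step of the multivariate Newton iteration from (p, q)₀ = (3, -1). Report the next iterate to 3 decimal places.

(6.399, 2.147)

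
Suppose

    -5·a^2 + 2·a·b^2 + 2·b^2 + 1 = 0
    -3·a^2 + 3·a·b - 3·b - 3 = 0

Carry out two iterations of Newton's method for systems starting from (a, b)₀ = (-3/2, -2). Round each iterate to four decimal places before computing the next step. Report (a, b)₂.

(-0.6917, -0.8566)

At (-3/2, -2): F = (-14.2500, 5.2500).
Jacobian J = [[-10·a + 2·b^2, 4·a·b + 4·b], [-6·a + 3·b, 3·a - 3]].
At the point, J = [[23.0000, 4.0000], [3.0000, -7.5000]] (det J = -184.5000).
Solving J·Δ = −F gives Δ = (0.4654, 0.8862).
Then the next iterate is (a, b)₁ = (-1.0346, -1.1138).
Round to (-1.0346, -1.1138) and repeat: F = (-4.437832, 0.587221), J = [[12.827101, 0.154150], [2.8662, -6.1038]].
Δ = (0.3429, 0.2572), so (a, b)₂ = (-0.6917, -0.8566).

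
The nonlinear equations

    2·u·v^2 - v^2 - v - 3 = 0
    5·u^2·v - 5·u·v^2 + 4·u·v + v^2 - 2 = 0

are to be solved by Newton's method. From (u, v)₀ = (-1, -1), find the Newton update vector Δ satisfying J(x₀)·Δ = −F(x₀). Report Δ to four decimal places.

(1.4815, 0.4074)

At (-1, -1): F = (-5.0000, 3.0000).
Jacobian J = [[2·v^2, 4·u·v - 2·v - 1], [10·u·v - 5·v^2 + 4·v, 5·u^2 - 10·u·v + 4·u + 2·v]].
At the point, J = [[2.0000, 5.0000], [1.0000, -11.0000]] (det J = -27.0000).
Solving J·Δ = −F gives Δ = (1.4815, 0.4074).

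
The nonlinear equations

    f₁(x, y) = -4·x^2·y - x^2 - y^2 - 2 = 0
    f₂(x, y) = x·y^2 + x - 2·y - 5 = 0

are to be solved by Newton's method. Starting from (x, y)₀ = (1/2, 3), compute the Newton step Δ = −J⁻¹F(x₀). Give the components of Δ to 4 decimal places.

(0.9868, -3.8684)

At (1/2, 3): F = (-14.2500, -6.0000).
Jacobian J = [[-8·x·y - 2·x, -4·x^2 - 2·y], [y^2 + 1, 2·x·y - 2]].
At the point, J = [[-13.0000, -7.0000], [10.0000, 1.0000]] (det J = 57.0000).
Solving J·Δ = −F gives Δ = (0.9868, -3.8684).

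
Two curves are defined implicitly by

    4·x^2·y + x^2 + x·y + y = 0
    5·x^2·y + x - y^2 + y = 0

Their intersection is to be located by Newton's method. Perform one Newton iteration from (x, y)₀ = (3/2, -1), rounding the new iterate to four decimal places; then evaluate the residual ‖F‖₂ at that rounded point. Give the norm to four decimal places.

2.6920

At (3/2, -1): F = (-9.2500, -11.7500).
Jacobian J = [[8·x·y + 2·x + y, 4·x^2 + x + 1], [10·x·y + 1, 5·x^2 - 2·y + 1]].
At the point, J = [[-10.0000, 11.5000], [-14.0000, 14.2500]] (det J = 18.5000).
Solving J·Δ = −F gives Δ = (-0.1791, 0.6486).
Then the next iterate is (x, y)₁ = (1.3209, -0.3514).
Re-evaluating at (1.3209, -0.3514): F = (-1.523246, -2.219555), so ‖F‖₂ = 2.6920.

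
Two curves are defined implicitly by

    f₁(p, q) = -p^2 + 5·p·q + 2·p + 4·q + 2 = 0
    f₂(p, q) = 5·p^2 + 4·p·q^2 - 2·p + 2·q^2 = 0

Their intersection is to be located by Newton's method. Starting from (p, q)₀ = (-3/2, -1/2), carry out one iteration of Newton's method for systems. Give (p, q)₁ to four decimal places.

(-0.6223, -0.3016)

At (-3/2, -1/2): F = (-1.5000, 13.2500).
Jacobian J = [[-2·p + 5·q + 2, 5·p + 4], [10·p + 4·q^2 - 2, 8·p·q + 4·q]].
At the point, J = [[2.5000, -3.5000], [-16.0000, 4.0000]] (det J = -46.0000).
Solving J·Δ = −F gives Δ = (0.8777, 0.1984).
Then the next iterate is (p, q)₁ = (-0.6223, -0.3016).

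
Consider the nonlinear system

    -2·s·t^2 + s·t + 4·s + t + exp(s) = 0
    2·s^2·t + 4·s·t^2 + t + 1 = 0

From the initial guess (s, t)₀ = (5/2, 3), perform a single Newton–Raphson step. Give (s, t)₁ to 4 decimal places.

(1.0950, 2.4725)

At (5/2, 3): F = (-12.317506, 131.5000).
Jacobian J = [[-2·t^2 + t + exp(s) + 4, -4·s·t + s + 1], [4·s·t + 4·t^2, 2·s^2 + 8·s·t + 1]].
At the point, J = [[1.182494, -26.5000], [66.0000, 73.5000]] (det J = 1835.913306).
Solving J·Δ = −F gives Δ = (-1.4050, -0.5275).
Then the next iterate is (s, t)₁ = (1.0950, 2.4725).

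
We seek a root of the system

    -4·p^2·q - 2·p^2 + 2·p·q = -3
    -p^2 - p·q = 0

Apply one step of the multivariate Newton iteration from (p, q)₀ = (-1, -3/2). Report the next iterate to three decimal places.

At (-1, -3/2): F = (10.000, -2.500).
Jacobian J = [[-8·p·q - 4·p + 2·q, -4·p^2 + 2·p], [-2·p - q, -p]].
At the point, J = [[-11.000, -6.000], [3.500, 1.000]] (det J = 10.000).
Solving J·Δ = −F gives Δ = (0.500, 0.750).
Then the next iterate is (p, q)₁ = (-0.500, -0.750).

(-0.500, -0.750)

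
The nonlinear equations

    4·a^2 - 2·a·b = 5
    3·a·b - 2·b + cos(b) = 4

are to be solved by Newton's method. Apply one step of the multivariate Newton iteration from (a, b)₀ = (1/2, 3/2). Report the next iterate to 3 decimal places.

At (1/2, 3/2): F = (-5.500, -4.67926).
Jacobian J = [[8·a - 2·b, -2·a], [3·b, 3·a - sin(b) - 2]].
At the point, J = [[1.000, -1.000], [4.500, -1.49749]] (det J = 3.00251).
Solving J·Δ = −F gives Δ = (-1.185, -6.685).
Then the next iterate is (a, b)₁ = (-0.685, -5.185).

(-0.685, -5.185)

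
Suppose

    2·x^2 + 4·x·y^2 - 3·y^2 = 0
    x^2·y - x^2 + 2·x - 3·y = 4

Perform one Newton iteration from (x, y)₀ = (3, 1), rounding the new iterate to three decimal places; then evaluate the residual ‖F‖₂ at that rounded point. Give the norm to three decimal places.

17.571

At (3, 1): F = (27.000, -1.000).
Jacobian J = [[4·x + 4·y^2, 8·x·y - 6·y], [2·x·y - 2·x + 2, x^2 - 3]].
At the point, J = [[16.000, 18.000], [2.000, 6.000]] (det J = 60.000).
Solving J·Δ = −F gives Δ = (-3.000, 1.167).
Then the next iterate is (x, y)₁ = (0.000, 2.167).
Re-evaluating at (0.000, 2.167): F = (-14.08767, -10.501), so ‖F‖₂ = 17.571.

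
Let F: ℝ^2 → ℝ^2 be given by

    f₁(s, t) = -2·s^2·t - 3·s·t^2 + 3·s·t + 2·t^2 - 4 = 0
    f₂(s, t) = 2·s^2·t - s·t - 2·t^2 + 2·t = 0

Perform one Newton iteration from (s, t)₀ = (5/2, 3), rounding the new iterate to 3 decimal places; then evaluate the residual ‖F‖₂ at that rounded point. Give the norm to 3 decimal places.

21.802

At (5/2, 3): F = (-68.500, 18.000).
Jacobian J = [[-4·s·t - 3·t^2 + 3·t, -2·s^2 - 6·s·t + 3·s + 4·t], [4·s·t - t, 2·s^2 - s - 4·t + 2]].
At the point, J = [[-48.000, -38.000], [27.000, 0.000]] (det J = 1026.000).
Solving J·Δ = −F gives Δ = (-0.667, -0.961).
Then the next iterate is (s, t)₁ = (1.833, 2.039).
Re-evaluating at (1.833, 2.039): F = (-21.03633, 5.72710), so ‖F‖₂ = 21.802.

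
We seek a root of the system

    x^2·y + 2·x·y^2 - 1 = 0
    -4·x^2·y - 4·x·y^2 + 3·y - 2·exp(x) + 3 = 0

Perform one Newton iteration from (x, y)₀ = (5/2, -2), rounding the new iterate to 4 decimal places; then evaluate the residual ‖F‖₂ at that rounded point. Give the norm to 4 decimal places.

2.8974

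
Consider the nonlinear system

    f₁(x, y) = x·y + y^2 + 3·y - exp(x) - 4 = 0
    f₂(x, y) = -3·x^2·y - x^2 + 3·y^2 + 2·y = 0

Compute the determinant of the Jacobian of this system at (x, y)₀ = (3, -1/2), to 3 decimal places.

561.395

J = [[y - exp(x), x + 2·y + 3], [-6·x·y - 2·x, -3·x^2 + 6·y + 2]].
At the point, J = [[-20.58554, 5.000], [3.000, -28.000]].
det J = 561.395.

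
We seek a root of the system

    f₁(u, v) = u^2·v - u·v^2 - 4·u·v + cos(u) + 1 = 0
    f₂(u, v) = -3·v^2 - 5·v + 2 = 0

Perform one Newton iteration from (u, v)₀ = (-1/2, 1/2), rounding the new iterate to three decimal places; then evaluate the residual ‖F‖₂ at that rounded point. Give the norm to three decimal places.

0.910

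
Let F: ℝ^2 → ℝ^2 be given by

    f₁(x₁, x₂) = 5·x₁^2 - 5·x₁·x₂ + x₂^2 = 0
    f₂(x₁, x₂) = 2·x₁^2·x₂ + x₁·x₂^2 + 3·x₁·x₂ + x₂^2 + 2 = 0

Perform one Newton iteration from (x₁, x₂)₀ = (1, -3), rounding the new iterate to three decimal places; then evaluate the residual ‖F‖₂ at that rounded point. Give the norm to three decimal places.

At (1, -3): F = (29.000, 5.000).
Jacobian J = [[10·x₁ - 5·x₂, -5·x₁ + 2·x₂], [4·x₁·x₂ + x₂^2 + 3·x₂, 2·x₁^2 + 2·x₁·x₂ + 3·x₁ + 2·x₂]].
At the point, J = [[25.000, -11.000], [-12.000, -7.000]] (det J = -307.000).
Solving J·Δ = −F gives Δ = (-0.482, 1.541).
Then the next iterate is (x₁, x₂)₁ = (0.518, -1.459).
Re-evaluating at (0.518, -1.459): F = (7.24911, 2.18108), so ‖F‖₂ = 7.570.

7.570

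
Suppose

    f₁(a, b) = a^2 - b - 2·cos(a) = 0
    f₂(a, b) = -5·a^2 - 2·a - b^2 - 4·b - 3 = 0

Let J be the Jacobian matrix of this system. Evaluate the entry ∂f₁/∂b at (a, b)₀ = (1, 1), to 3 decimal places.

-1.000

∂f₁/∂b = -1.
At (1, 1) this is -1.000.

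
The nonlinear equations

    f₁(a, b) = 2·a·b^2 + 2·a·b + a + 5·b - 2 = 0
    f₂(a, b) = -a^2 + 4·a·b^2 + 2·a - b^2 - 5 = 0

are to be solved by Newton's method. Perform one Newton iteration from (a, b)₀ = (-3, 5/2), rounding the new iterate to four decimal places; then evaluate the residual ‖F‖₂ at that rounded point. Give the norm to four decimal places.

33.9961

At (-3, 5/2): F = (-45.0000, -101.2500).
Jacobian J = [[2·b^2 + 2·b + 1, 4·a·b + 2·a + 5], [-2·a + 4·b^2 + 2, 8·a·b - 2·b]].
At the point, J = [[18.5000, -31.0000], [33.0000, -65.0000]] (det J = -179.5000).
Solving J·Δ = −F gives Δ = (-1.1908, -2.1623).
Then the next iterate is (a, b)₁ = (-4.1908, 0.3377).
Re-evaluating at (-4.1908, 0.3377): F = (-8.288615, -32.970143), so ‖F‖₂ = 33.9961.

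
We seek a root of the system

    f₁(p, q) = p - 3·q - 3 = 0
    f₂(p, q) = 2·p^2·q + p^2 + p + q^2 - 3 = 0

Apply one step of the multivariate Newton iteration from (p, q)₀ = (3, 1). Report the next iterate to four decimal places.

(2.6883, -0.1039)

At (3, 1): F = (-3.0000, 28.0000).
Jacobian J = [[1, -3], [4·p·q + 2·p + 1, 2·p^2 + 2·q]].
At the point, J = [[1.0000, -3.0000], [19.0000, 20.0000]] (det J = 77.0000).
Solving J·Δ = −F gives Δ = (-0.3117, -1.1039).
Then the next iterate is (p, q)₁ = (2.6883, -0.1039).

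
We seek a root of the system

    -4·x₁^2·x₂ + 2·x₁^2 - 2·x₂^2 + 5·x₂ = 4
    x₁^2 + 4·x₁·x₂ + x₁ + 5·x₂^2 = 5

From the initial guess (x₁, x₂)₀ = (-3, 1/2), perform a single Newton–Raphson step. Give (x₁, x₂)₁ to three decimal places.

At (-3, 1/2): F = (-2.000, -3.750).
Jacobian J = [[-8·x₁·x₂ + 4·x₁, -4·x₁^2 - 4·x₂ + 5], [2·x₁ + 4·x₂ + 1, 4·x₁ + 10·x₂]].
At the point, J = [[0.000, -33.000], [-3.000, -7.000]] (det J = -99.000).
Solving J·Δ = −F gives Δ = (-1.109, -0.061).
Then the next iterate is (x₁, x₂)₁ = (-4.109, 0.439).

(-4.109, 0.439)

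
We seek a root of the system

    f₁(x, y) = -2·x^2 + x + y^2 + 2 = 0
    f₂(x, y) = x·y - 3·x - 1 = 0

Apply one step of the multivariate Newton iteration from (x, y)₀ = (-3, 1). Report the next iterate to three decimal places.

(-1.743, 1.829)

At (-3, 1): F = (-18.000, 5.000).
Jacobian J = [[-4·x + 1, 2·y], [y - 3, x]].
At the point, J = [[13.000, 2.000], [-2.000, -3.000]] (det J = -35.000).
Solving J·Δ = −F gives Δ = (1.257, 0.829).
Then the next iterate is (x, y)₁ = (-1.743, 1.829).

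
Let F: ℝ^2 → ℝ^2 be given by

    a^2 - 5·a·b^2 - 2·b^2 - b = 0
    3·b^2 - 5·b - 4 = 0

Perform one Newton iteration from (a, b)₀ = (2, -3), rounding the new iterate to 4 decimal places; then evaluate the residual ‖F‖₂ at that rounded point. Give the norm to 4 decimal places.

20.0616

At (2, -3): F = (-101.0000, 38.0000).
Jacobian J = [[2·a - 5·b^2, -10·a·b - 4·b - 1], [0, 6·b - 5]].
At the point, J = [[-41.0000, 71.0000], [0.0000, -23.0000]] (det J = 943.0000).
Solving J·Δ = −F gives Δ = (0.3977, 1.6522).
Then the next iterate is (a, b)₁ = (2.3977, -1.3478).
Re-evaluating at (2.3977, -1.3478): F = (-18.314252, 8.188695), so ‖F‖₂ = 20.0616.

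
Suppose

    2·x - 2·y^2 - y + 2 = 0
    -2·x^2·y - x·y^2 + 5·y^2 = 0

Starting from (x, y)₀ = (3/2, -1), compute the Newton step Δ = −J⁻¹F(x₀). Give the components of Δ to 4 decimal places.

(-1.8421, -0.1053)

At (3/2, -1): F = (4.0000, 8.0000).
Jacobian J = [[2, -4·y - 1], [-4·x·y - y^2, -2·x^2 - 2·x·y + 10·y]].
At the point, J = [[2.0000, 3.0000], [5.0000, -11.5000]] (det J = -38.0000).
Solving J·Δ = −F gives Δ = (-1.8421, -0.1053).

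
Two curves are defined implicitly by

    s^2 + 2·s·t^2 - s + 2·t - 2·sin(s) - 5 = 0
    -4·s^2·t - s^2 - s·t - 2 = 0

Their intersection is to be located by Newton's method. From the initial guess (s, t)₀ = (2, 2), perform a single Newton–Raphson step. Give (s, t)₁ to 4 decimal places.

(0.9751, 1.8303)

At (2, 2): F = (15.181405, -42.0000).
Jacobian J = [[2·s + 2·t^2 - 2·cos(s) - 1, 4·s·t + 2], [-8·s·t - 2·s - t, -4·s^2 - s]].
At the point, J = [[11.832294, 18.0000], [-38.0000, -18.0000]] (det J = 471.018714).
Solving J·Δ = −F gives Δ = (-1.0249, -0.1697).
Then the next iterate is (s, t)₁ = (0.9751, 1.8303).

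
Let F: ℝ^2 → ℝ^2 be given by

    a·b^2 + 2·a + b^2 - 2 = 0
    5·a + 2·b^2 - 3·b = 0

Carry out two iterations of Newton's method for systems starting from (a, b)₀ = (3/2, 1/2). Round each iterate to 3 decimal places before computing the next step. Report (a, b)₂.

At (3/2, 1/2): F = (1.625, 6.500).
Jacobian J = [[b^2 + 2, 2·a·b + 2·b], [5, 4·b - 3]].
At the point, J = [[2.250, 2.500], [5.000, -1.000]] (det J = -14.750).
Solving J·Δ = −F gives Δ = (-1.212, 0.441).
Then the next iterate is (a, b)₁ = (0.288, 0.941).
Round to (0.288, 0.941) and repeat: F = (-0.28350, 0.38796), J = [[2.88548, 2.42402], [5.000, 0.764]].
Δ = (-0.117, 0.256), so (a, b)₂ = (0.171, 1.197).

(0.171, 1.197)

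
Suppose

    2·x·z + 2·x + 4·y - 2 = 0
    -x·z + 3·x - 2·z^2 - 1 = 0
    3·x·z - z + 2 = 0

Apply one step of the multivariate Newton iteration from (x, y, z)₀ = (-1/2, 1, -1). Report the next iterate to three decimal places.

(1.714, 0.286, -1.857)

At (-1/2, 1, -1): F = (2.000, -5.000, 4.500).
Jacobian J = [[2·z + 2, 4, 2·x], [-z + 3, 0, -x - 4·z], [3·z, 0, 3·x - 1]].
At the point, J = [[0.000, 4.000, -1.000], [4.000, 0.000, 4.500], [-3.000, 0.000, -2.500]] (det J = -14.000).
Solving J·Δ = −F gives Δ = (2.214, -0.714, -0.857).
Then the next iterate is (x, y, z)₁ = (1.714, 0.286, -1.857).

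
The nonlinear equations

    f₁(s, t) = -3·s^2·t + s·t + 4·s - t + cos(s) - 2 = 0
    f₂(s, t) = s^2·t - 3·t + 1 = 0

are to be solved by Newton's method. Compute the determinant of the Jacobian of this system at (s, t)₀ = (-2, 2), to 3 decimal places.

-89.091

J = [[-6·s·t + t - sin(s) + 4, -3·s^2 + s - 1], [2·s·t, s^2 - 3]].
At the point, J = [[30.90930, -15.000], [-8.000, 1.000]].
det J = -89.091.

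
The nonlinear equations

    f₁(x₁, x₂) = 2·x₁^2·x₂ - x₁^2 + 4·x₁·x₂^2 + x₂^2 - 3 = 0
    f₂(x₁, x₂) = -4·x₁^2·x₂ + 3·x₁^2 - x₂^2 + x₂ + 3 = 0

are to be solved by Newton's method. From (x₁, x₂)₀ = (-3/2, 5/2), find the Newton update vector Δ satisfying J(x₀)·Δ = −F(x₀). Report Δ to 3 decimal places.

At (-3/2, 5/2): F = (-25.250, -16.500).
Jacobian J = [[4·x₁·x₂ - 2·x₁ + 4·x₂^2, 2·x₁^2 + 8·x₁·x₂ + 2·x₂], [-8·x₁·x₂ + 6·x₁, -4·x₁^2 - 2·x₂ + 1]].
At the point, J = [[13.000, -20.500], [21.000, -13.000]] (det J = 261.500).
Solving J·Δ = −F gives Δ = (0.038, -1.207).

(0.038, -1.207)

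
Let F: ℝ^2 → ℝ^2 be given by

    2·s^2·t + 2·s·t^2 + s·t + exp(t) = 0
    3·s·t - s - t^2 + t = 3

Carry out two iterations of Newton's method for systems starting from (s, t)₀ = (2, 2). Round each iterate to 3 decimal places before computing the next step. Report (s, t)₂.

(-13.771, 9.489)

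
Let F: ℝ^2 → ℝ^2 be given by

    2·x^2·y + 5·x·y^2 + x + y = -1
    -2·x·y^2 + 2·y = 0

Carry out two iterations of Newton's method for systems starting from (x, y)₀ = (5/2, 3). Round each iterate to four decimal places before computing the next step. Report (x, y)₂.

(2.6826, -2.7412)

At (5/2, 3): F = (156.5000, -39.0000).
Jacobian J = [[4·x·y + 5·y^2 + 1, 2·x^2 + 10·x·y + 1], [-2·y^2, -4·x·y + 2]].
At the point, J = [[76.0000, 88.5000], [-18.0000, -28.0000]] (det J = -535.0000).
Solving J·Δ = −F gives Δ = (-1.7393, -0.2748).
Then the next iterate is (x, y)₁ = (0.7607, 2.7252).
Round to (0.7607, 2.7252) and repeat: F = (35.887364, -5.848604), J = [[46.425814, 22.887925], [-14.853430, -6.292239]].
Δ = (1.9219, -5.4664), so (x, y)₂ = (2.6826, -2.7412).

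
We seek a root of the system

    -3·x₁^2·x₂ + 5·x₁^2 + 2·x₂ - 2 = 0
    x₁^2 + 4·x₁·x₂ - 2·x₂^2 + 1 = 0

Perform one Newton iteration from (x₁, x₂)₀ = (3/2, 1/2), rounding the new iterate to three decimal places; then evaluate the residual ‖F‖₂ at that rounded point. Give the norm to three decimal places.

At (3/2, 1/2): F = (6.875, 5.750).
Jacobian J = [[-6·x₁·x₂ + 10·x₁, -3·x₁^2 + 2], [2·x₁ + 4·x₂, 4·x₁ - 4·x₂]].
At the point, J = [[10.500, -4.750], [5.000, 4.000]] (det J = 65.750).
Solving J·Δ = −F gives Δ = (-0.834, -0.395).
Then the next iterate is (x₁, x₂)₁ = (0.666, 0.105).
Re-evaluating at (0.666, 0.105): F = (0.28806, 1.70123), so ‖F‖₂ = 1.725.

1.725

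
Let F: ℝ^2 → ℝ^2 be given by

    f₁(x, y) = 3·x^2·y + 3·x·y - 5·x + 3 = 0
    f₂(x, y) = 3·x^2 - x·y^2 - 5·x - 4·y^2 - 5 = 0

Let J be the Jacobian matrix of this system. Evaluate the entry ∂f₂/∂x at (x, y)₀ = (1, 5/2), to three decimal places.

-5.250

∂f₂/∂x = 6·x - y^2 - 5.
At (1, 5/2) this is -5.250.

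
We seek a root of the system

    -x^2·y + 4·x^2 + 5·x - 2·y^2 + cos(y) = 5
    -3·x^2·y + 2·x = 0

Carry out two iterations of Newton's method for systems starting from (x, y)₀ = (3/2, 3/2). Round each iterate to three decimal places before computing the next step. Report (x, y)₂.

At (3/2, 3/2): F = (3.69574, -7.125).
Jacobian J = [[-2·x·y + 8·x + 5, -x^2 - 4·y - sin(y)], [-6·x·y + 2, -3·x^2]].
At the point, J = [[12.500, -9.24749], [-11.500, -6.750]] (det J = -190.72119).
Solving J·Δ = −F gives Δ = (-0.476, -0.244).
Then the next iterate is (x, y)₁ = (1.024, 1.256).
Round to (1.024, 1.256) and repeat: F = (0.15184, -1.90303), J = [[10.61971, -7.02344], [-5.71686, -3.14573]].
Δ = (-0.188, -0.263), so (x, y)₂ = (0.836, 0.993).

(0.836, 0.993)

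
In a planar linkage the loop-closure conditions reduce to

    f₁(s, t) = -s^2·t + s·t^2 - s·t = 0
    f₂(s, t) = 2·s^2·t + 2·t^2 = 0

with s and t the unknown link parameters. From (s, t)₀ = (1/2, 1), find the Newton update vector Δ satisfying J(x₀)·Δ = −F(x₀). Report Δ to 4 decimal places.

(-0.3500, -0.4000)

At (1/2, 1): F = (-0.2500, 2.5000).
Jacobian J = [[-2·s·t + t^2 - t, -s^2 + 2·s·t - s], [4·s·t, 2·s^2 + 4·t]].
At the point, J = [[-1.0000, 0.2500], [2.0000, 4.5000]] (det J = -5.0000).
Solving J·Δ = −F gives Δ = (-0.3500, -0.4000).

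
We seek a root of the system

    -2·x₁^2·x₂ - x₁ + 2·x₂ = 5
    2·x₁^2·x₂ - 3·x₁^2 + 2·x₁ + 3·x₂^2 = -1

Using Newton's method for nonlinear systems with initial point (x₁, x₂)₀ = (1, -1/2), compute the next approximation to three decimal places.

At (1, -1/2): F = (-6.000, -0.250).
Jacobian J = [[-4·x₁·x₂ - 1, -2·x₁^2 + 2], [4·x₁·x₂ - 6·x₁ + 2, 2·x₁^2 + 6·x₂]].
At the point, J = [[1.000, 0.000], [-6.000, -1.000]] (det J = -1.000).
Solving J·Δ = −F gives Δ = (6.000, -36.250).
Then the next iterate is (x₁, x₂)₁ = (7.000, -36.750).

(7.000, -36.750)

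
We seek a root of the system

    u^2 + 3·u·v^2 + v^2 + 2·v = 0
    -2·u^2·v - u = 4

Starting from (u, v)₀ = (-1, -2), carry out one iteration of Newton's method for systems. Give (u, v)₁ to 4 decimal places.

(-1.1714, -0.7286)

At (-1, -2): F = (-11.0000, 1.0000).
Jacobian J = [[2·u + 3·v^2, 6·u·v + 2·v + 2], [-4·u·v - 1, -2·u^2]].
At the point, J = [[10.0000, 10.0000], [-9.0000, -2.0000]] (det J = 70.0000).
Solving J·Δ = −F gives Δ = (-0.1714, 1.2714).
Then the next iterate is (u, v)₁ = (-1.1714, -0.7286).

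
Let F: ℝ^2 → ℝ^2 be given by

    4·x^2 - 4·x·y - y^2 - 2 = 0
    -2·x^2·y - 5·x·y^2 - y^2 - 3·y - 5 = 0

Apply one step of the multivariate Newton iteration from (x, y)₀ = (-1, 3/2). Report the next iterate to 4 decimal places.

(-0.5283, 2.3538)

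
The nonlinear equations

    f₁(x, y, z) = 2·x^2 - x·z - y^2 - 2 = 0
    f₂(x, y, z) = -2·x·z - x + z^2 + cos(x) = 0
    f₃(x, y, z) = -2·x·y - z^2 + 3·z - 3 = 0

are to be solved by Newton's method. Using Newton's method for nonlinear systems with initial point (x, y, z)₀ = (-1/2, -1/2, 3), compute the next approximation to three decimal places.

(-1.755, -4.986, -0.080)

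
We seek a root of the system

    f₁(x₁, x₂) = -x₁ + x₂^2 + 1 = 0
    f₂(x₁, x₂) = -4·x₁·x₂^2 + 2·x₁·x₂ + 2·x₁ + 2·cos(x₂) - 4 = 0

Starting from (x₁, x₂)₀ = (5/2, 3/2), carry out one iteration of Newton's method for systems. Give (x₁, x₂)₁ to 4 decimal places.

(1.9530, 1.0677)

At (5/2, 3/2): F = (0.7500, -13.858526).
Jacobian J = [[-1, 2·x₂], [-4·x₂^2 + 2·x₂ + 2, -8·x₁·x₂ + 2·x₁ - 2·sin(x₂)]].
At the point, J = [[-1.0000, 3.0000], [-4.0000, -26.994990]] (det J = 38.994990).
Solving J·Δ = −F gives Δ = (-0.5470, -0.4323).
Then the next iterate is (x₁, x₂)₁ = (1.9530, 1.0677).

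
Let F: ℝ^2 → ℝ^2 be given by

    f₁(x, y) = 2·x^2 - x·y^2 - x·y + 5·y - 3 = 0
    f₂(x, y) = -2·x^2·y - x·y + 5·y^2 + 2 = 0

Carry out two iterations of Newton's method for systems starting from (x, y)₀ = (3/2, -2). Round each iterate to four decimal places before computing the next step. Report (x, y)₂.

At (3/2, -2): F = (-11.5000, 34.0000).
Jacobian J = [[4·x - y^2 - y, -2·x·y - x + 5], [-4·x·y - y, -2·x^2 - x + 10·y]].
At the point, J = [[4.0000, 9.5000], [14.0000, -26.0000]] (det J = -237.0000).
Solving J·Δ = −F gives Δ = (-0.1013, 1.2532).
Then the next iterate is (x, y)₁ = (1.3987, -0.7468).
Round to (1.3987, -0.7468) and repeat: F = (-2.556797, 8.755122), J = [[5.783890, 5.690398], [4.924997, -12.779423]].
Δ = (-0.1682, 0.6203), so (x, y)₂ = (1.2305, -0.1265).

(1.2305, -0.1265)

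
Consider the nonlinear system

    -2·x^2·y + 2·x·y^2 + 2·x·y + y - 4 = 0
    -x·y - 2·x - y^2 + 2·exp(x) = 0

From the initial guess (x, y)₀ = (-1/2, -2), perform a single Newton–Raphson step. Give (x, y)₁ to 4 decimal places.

(-5.6218, 0.0000)

At (-1/2, -2): F = (-7.0000, -2.786939).
Jacobian J = [[-4·x·y + 2·y^2 + 2·y, -2·x^2 + 4·x·y + 2·x + 1], [-y + 2·exp(x) - 2, -x - 2·y]].
At the point, J = [[0.0000, 3.5000], [1.213061, 4.5000]] (det J = -4.245715).
Solving J·Δ = −F gives Δ = (-5.1218, 2.0000).
Then the next iterate is (x, y)₁ = (-5.6218, 0.0000).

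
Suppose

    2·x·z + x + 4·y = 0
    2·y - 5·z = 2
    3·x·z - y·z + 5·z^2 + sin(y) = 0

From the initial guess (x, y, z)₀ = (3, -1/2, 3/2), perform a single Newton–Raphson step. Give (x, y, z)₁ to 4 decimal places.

At (3, -1/2, 3/2): F = (10.0000, -10.5000, 25.020574).
Jacobian J = [[2·z + 1, 4, 2·x], [0, 2, -5], [3·z, -z + cos(y), 3·x - y + 10·z]].
At the point, J = [[4.0000, 4.0000, 6.0000], [0.0000, 2.0000, -5.0000], [4.5000, -0.622417, 24.5000]] (det J = 39.551651).
Solving J·Δ = −F gives Δ = (-18.3667, 11.8854, 2.6542).
Then the next iterate is (x, y, z)₁ = (-15.3667, 11.3854, 4.1542).

(-15.3667, 11.3854, 4.1542)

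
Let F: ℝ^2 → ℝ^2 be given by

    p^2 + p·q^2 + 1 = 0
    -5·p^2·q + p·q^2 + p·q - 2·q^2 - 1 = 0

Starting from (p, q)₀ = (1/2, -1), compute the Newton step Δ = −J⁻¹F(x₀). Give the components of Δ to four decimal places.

(-0.2303, 1.2895)

At (1/2, -1): F = (1.7500, -1.7500).
Jacobian J = [[2·p + q^2, 2·p·q], [-10·p·q + q^2 + q, -5·p^2 + 2·p·q + p - 4·q]].
At the point, J = [[2.0000, -1.0000], [5.0000, 2.2500]] (det J = 9.5000).
Solving J·Δ = −F gives Δ = (-0.2303, 1.2895).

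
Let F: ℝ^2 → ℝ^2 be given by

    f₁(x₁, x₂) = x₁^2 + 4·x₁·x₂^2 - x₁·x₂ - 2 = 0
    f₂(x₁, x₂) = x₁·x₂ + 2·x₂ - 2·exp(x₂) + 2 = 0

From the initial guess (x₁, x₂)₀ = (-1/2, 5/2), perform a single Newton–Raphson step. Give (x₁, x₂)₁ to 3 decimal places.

At (-1/2, 5/2): F = (-13.000, -18.61499).
Jacobian J = [[2·x₁ + 4·x₂^2 - x₂, 8·x₁·x₂ - x₁], [x₂, x₁ - 2·exp(x₂) + 2]].
At the point, J = [[21.500, -9.500], [2.500, -22.86499]] (det J = -467.84724).
Solving J·Δ = −F gives Δ = (0.257, -0.786).
Then the next iterate is (x₁, x₂)₁ = (-0.243, 1.714).

(-0.243, 1.714)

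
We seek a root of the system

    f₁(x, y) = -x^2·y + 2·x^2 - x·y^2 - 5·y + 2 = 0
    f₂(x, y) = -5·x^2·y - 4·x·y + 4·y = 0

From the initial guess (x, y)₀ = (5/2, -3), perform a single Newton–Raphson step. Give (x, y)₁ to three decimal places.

At (5/2, -3): F = (25.750, 111.750).
Jacobian J = [[-2·x·y + 4·x - y^2, -x^2 - 2·x·y - 5], [-10·x·y - 4·y, -5·x^2 - 4·x + 4]].
At the point, J = [[16.000, 3.750], [87.000, -37.250]] (det J = -922.250).
Solving J·Δ = −F gives Δ = (-1.494, -0.490).
Then the next iterate is (x, y)₁ = (1.006, -3.490).

(1.006, -3.490)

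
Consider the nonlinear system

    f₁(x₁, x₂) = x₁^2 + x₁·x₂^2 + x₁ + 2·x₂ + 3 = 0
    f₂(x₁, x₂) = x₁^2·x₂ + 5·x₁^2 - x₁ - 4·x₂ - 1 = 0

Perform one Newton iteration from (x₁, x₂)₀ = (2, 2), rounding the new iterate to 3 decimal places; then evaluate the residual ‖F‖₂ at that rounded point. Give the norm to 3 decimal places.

9.603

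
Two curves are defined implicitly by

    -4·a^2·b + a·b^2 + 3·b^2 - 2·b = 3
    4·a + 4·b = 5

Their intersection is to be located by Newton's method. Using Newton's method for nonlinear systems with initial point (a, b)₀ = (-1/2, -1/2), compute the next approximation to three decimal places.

(3.033, -1.783)

At (-1/2, -1/2): F = (-0.875, -9.000).
Jacobian J = [[-8·a·b + b^2, -4·a^2 + 2·a·b + 6·b - 2], [4, 4]].
At the point, J = [[-1.750, -5.500], [4.000, 4.000]] (det J = 15.000).
Solving J·Δ = −F gives Δ = (3.533, -1.283).
Then the next iterate is (a, b)₁ = (3.033, -1.783).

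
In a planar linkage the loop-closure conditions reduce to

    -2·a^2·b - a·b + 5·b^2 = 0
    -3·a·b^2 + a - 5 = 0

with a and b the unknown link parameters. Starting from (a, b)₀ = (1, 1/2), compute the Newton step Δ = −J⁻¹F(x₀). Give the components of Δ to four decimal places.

At (1, 1/2): F = (-0.2500, -4.7500).
Jacobian J = [[-4·a·b - b, -2·a^2 - a + 10·b], [-3·b^2 + 1, -6·a·b]].
At the point, J = [[-2.5000, 2.0000], [0.2500, -3.0000]] (det J = 7.0000).
Solving J·Δ = −F gives Δ = (-1.4643, -1.7054).

(-1.4643, -1.7054)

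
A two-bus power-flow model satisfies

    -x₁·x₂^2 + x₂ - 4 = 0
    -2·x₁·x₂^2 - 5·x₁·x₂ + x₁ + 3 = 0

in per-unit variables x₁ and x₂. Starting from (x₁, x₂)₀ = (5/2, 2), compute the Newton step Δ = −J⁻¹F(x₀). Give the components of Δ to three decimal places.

(1.500, -2.000)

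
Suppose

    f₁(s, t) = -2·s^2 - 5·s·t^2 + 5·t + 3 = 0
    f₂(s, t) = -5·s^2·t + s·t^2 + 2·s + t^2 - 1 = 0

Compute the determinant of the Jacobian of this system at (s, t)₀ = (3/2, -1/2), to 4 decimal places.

J = [[-4·s - 5·t^2, -10·s·t + 5], [-10·s·t + t^2 + 2, -5·s^2 + 2·s·t + 2·t]].
At the point, J = [[-7.2500, 12.5000], [9.7500, -13.7500]].
det J = -22.1875.

-22.1875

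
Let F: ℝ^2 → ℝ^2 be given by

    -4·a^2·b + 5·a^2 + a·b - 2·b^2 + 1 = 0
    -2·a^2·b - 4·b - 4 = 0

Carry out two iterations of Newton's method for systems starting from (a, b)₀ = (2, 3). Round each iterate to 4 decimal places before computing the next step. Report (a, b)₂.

(-3.6166, 1.8383)

At (2, 3): F = (-39.0000, -40.0000).
Jacobian J = [[-8·a·b + 10·a + b, -4·a^2 + a - 4·b], [-4·a·b, -2·a^2 - 4]].
At the point, J = [[-25.0000, -26.0000], [-24.0000, -12.0000]] (det J = -324.0000).
Solving J·Δ = −F gives Δ = (-1.7654, 0.1975).
Then the next iterate is (a, b)₁ = (0.2346, 3.1975).
Round to (0.2346, 3.1975) and repeat: F = (-19.126618, -17.141963), J = [[-0.457568, -12.775549], [-3.000534, -4.110074]].
Δ = (-3.8512, -1.3592), so (a, b)₂ = (-3.6166, 1.8383).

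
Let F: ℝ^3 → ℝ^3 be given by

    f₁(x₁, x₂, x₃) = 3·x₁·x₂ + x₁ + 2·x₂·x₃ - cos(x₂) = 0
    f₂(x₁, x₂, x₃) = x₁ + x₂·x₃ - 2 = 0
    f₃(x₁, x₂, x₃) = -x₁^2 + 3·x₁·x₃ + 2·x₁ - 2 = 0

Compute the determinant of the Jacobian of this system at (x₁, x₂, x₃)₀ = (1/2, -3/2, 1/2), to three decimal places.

-6.763

J = [[3·x₂ + 1, 3·x₁ + 2·x₃ + sin(x₂), 2·x₂], [1, x₃, x₂], [-2·x₁ + 3·x₃ + 2, 0, 3·x₁]].
At the point, J = [[-3.500, 1.50251, -3.000], [1.000, 0.500, -1.500], [2.500, 0.000, 1.500]].
det J = -6.763.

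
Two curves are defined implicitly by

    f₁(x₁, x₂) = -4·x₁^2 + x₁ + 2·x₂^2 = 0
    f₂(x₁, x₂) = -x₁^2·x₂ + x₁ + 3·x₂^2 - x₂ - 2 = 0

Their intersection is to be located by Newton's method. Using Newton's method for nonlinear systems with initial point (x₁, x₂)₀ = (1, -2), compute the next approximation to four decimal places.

(0.6377, -1.0580)

At (1, -2): F = (5.0000, 15.0000).
Jacobian J = [[-8·x₁ + 1, 4·x₂], [-2·x₁·x₂ + 1, -x₁^2 + 6·x₂ - 1]].
At the point, J = [[-7.0000, -8.0000], [5.0000, -14.0000]] (det J = 138.0000).
Solving J·Δ = −F gives Δ = (-0.3623, 0.9420).
Then the next iterate is (x₁, x₂)₁ = (0.6377, -1.0580).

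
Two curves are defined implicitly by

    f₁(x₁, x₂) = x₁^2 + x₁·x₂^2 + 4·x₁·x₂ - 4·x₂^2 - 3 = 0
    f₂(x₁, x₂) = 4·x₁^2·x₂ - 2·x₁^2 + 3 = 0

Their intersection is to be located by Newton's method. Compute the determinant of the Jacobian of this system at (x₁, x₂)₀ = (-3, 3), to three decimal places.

-2700.000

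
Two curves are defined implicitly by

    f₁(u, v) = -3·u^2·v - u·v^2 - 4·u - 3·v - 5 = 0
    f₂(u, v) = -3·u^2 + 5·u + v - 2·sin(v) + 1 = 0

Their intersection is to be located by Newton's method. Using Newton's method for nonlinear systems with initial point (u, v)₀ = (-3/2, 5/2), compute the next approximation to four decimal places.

At (-3/2, 5/2): F = (-14.0000, -11.946944).
Jacobian J = [[-6·u·v - v^2 - 4, -3·u^2 - 2·u·v - 3], [-6·u + 5, -2·cos(v) + 1]].
At the point, J = [[12.2500, -2.2500], [14.0000, 2.602287]] (det J = 63.378019).
Solving J·Δ = −F gives Δ = (0.9990, -0.7834).
Then the next iterate is (u, v)₁ = (-0.5010, 1.7166).

(-0.5010, 1.7166)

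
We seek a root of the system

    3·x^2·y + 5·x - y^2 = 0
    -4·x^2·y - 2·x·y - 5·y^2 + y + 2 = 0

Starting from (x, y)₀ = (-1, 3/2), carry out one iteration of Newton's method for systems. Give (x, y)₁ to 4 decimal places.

(-1.6875, 0.4414)

At (-1, 3/2): F = (-2.7500, -10.7500).
Jacobian J = [[6·x·y + 5, 3·x^2 - 2·y], [-8·x·y - 2·y, -4·x^2 - 2·x - 10·y + 1]].
At the point, J = [[-4.0000, 0.0000], [9.0000, -16.0000]] (det J = 64.0000).
Solving J·Δ = −F gives Δ = (-0.6875, -1.0586).
Then the next iterate is (x, y)₁ = (-1.6875, 0.4414).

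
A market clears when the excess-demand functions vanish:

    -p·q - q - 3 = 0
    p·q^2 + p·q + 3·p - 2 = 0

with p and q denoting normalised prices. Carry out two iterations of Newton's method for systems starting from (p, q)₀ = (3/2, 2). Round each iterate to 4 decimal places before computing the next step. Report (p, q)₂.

(-1.0371, -5.0085)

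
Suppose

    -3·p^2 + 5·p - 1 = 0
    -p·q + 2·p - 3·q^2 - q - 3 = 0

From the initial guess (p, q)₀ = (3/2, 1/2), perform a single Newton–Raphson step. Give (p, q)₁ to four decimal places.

(1.4375, 0.1193)

At (3/2, 1/2): F = (-0.2500, -2.0000).
Jacobian J = [[-6·p + 5, 0], [-q + 2, -p - 6·q - 1]].
At the point, J = [[-4.0000, 0.0000], [1.5000, -5.5000]] (det J = 22.0000).
Solving J·Δ = −F gives Δ = (-0.0625, -0.3807).
Then the next iterate is (p, q)₁ = (1.4375, 0.1193).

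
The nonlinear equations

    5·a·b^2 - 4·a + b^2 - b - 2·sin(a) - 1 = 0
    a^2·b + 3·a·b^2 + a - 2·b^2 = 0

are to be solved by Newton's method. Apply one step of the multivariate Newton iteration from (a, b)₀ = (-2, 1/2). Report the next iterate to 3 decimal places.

At (-2, 1/2): F = (6.06859, -2.000).
Jacobian J = [[5·b^2 - 2·cos(a) - 4, 10·a·b + 2·b - 1], [2·a·b + 3·b^2 + 1, a^2 + 6·a·b - 4·b]].
At the point, J = [[-1.91771, -10.000], [-0.250, -4.000]] (det J = 5.17083).
Solving J·Δ = −F gives Δ = (8.562, -1.035).
Then the next iterate is (a, b)₁ = (6.562, -0.535).

(6.562, -0.535)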